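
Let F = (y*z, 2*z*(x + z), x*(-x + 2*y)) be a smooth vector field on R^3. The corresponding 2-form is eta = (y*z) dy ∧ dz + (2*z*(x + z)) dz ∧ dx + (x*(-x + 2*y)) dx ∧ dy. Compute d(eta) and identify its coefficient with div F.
d(eta) = (0) dx ∧ dy ∧ dz; div F = 0

For a 2-form in R^3 of the form above, applying d gives a 3-form with coefficient ∂P/∂x + ∂Q/∂y + ∂R/∂z:
  ∂P/∂x = 0
  ∂Q/∂y = 0
  ∂R/∂z = 0
Sum = 0, which is exactly div F.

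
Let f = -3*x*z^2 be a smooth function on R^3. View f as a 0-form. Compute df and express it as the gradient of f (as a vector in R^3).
df = (-3*z^2) dx + (0) dy + (-6*x*z) dz; grad f = (-3*z^2, 0, -6*x*z)

For a 0-form f, d f = (∂f/∂x) dx + (∂f/∂y) dy + (∂f/∂z) dz. The components of the vector representation are exactly the entries of grad f in Cartesian coordinates:
  ∂f/∂x = -3*z^2
  ∂f/∂y = 0
  ∂f/∂z = -6*x*z.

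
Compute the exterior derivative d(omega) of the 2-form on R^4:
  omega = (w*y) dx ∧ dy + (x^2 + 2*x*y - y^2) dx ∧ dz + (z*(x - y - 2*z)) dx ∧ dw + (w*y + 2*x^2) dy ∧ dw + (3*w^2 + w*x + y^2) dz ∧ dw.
d(omega) = (4*x + y + z) dx ∧ dy ∧ dw + (-2*x + 2*y) dx ∧ dy ∧ dz + (w - x + y + 4*z) dx ∧ dz ∧ dw + (2*y) dy ∧ dz ∧ dw

For a 2-form omega = sum_{i<j} g_{ij} dx_i ∧ dx_j, the exterior derivative is
  d(omega) = sum_{i<j} d(g_{ij}) ∧ dx_i ∧ dx_j = sum_{i<j, k} (∂g_{ij}/∂x_k) dx_k ∧ dx_i ∧ dx_j.
Expand each term, using dx_k ∧ dx_i ∧ dx_j = sgn(permutation) dx_{(a)} ∧ dx_{(b)} ∧ dx_{(c)} with (a < b < c) sorted:
  d(w*y) includes (∂/∂w)(w*y) dw = (y) dw, which multiplied by dx ∧ dy gives (y) dx ∧ dy ∧ dw
  d(x^2 + 2*x*y - y^2) includes (∂/∂y)(x^2 + 2*x*y - y^2) dy = (2*x - 2*y) dy, which multiplied by dx ∧ dz gives (-2*x + 2*y) dx ∧ dy ∧ dz
  d(z*(x - y - 2*z)) includes (∂/∂y)(z*(x - y - 2*z)) dy = (-z) dy, which multiplied by dx ∧ dw gives (z) dx ∧ dy ∧ dw
  d(z*(x - y - 2*z)) includes (∂/∂z)(z*(x - y - 2*z)) dz = (x - y - 4*z) dz, which multiplied by dx ∧ dw gives (-x + y + 4*z) dx ∧ dz ∧ dw
  d(w*y + 2*x^2) includes (∂/∂x)(w*y + 2*x^2) dx = (4*x) dx, which multiplied by dy ∧ dw gives (4*x) dx ∧ dy ∧ dw
  d(3*w^2 + w*x + y^2) includes (∂/∂x)(3*w^2 + w*x + y^2) dx = (w) dx, which multiplied by dz ∧ dw gives (w) dx ∧ dz ∧ dw
  d(3*w^2 + w*x + y^2) includes (∂/∂y)(3*w^2 + w*x + y^2) dy = (2*y) dy, which multiplied by dz ∧ dw gives (2*y) dy ∧ dz ∧ dw
Collecting like 3-forms: d(omega) = (4*x + y + z) dx ∧ dy ∧ dw + (-2*x + 2*y) dx ∧ dy ∧ dz + (w - x + y + 4*z) dx ∧ dz ∧ dw + (2*y) dy ∧ dz ∧ dw.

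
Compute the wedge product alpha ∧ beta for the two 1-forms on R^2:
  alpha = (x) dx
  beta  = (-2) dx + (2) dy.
alpha ∧ beta = (2*x) dx ∧ dy

Distribute the wedge, using dx_i ∧ dx_j = -dx_j ∧ dx_i and dx_i ∧ dx_i = 0. For each pair (i, j) with i < j, the coefficient of dx_i ∧ dx_j in alpha ∧ beta is (alpha_i * beta_j - alpha_j * beta_i). Collecting: alpha ∧ beta = (2*x) dx ∧ dy.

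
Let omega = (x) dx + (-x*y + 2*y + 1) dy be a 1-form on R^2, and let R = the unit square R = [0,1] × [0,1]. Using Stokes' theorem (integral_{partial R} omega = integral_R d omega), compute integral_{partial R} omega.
integral_(partial R) omega = -1/2

Stokes: integral_partial_R omega = integral_R d omega with d omega = (∂Q/∂x - ∂P/∂y) dx ∧ dy.
  ∂Q/∂x = -y
  ∂P/∂y = 0
  integrand = ∂Q/∂x - ∂P/∂y = -y.
Integrating over R: integral_0^1 integral_0^1 (-y) dx dy = -1/2.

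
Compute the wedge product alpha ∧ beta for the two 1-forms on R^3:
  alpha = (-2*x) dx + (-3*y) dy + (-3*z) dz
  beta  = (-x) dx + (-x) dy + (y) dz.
alpha ∧ beta = (x*(2*x - 3*y)) dx ∧ dy + (-x*(2*y + 3*z)) dx ∧ dz + (-3*x*z - 3*y^2) dy ∧ dz

Distribute the wedge, using dx_i ∧ dx_j = -dx_j ∧ dx_i and dx_i ∧ dx_i = 0. For each pair (i, j) with i < j, the coefficient of dx_i ∧ dx_j in alpha ∧ beta is (alpha_i * beta_j - alpha_j * beta_i). Collecting: alpha ∧ beta = (x*(2*x - 3*y)) dx ∧ dy + (-x*(2*y + 3*z)) dx ∧ dz + (-3*x*z - 3*y^2) dy ∧ dz.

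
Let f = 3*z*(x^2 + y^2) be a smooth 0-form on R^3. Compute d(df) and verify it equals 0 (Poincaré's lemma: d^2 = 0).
d(df) = 0

Step 1: df = sum_i (∂f/∂x_i) dx_i = (6*x*z) dx + (6*y*z) dy + (3*x^2 + 3*y^2) dz.
Step 2: Apply d again. Using the 1-form formula, the coefficient of dx ∧ dy in d(df) is ∂^2 f/∂x ∂y - ∂^2 f/∂y ∂x = (0) - (0) = 0 (equality of mixed partials for smooth f).
Similarly for dx ∧ dz and dy ∧ dz — all coefficients vanish. So d(df) = 0.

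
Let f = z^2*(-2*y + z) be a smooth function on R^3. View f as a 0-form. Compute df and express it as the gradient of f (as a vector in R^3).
df = (0) dx + (-2*z^2) dy + (z*(-4*y + 3*z)) dz; grad f = (0, -2*z^2, z*(-4*y + 3*z))

For a 0-form f, d f = (∂f/∂x) dx + (∂f/∂y) dy + (∂f/∂z) dz. The components of the vector representation are exactly the entries of grad f in Cartesian coordinates:
  ∂f/∂x = 0
  ∂f/∂y = -2*z^2
  ∂f/∂z = z*(-4*y + 3*z).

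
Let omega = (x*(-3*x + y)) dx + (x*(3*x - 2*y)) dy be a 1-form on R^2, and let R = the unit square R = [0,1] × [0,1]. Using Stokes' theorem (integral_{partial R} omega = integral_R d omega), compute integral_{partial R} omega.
integral_(partial R) omega = 3/2

Stokes: integral_partial_R omega = integral_R d omega with d omega = (∂Q/∂x - ∂P/∂y) dx ∧ dy.
  ∂Q/∂x = 6*x - 2*y
  ∂P/∂y = x
  integrand = ∂Q/∂x - ∂P/∂y = 5*x - 2*y.
Integrating over R: integral_0^1 integral_0^1 (5*x - 2*y) dx dy = 3/2.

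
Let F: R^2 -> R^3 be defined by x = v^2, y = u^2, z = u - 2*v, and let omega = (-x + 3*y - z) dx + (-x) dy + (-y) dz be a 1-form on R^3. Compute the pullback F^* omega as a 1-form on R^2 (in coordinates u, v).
F^* omega = (u*(-u - 2*v^2)) du + (6*u^2*v + 2*u^2 - 2*u*v - 2*v^3 + 4*v^2) dv

Using F^*(f dg) = (f ∘ F) d(g ∘ F), substitute each coordinate x_i by F_i(u, v) in f_i, and replace dx_i by d F_i = (∂F_i/∂u) du + (∂F_i/∂v) dv.
  For the x component: f_1(F) = 3*u^2 - u - v^2 + 2*v; d F_1 = (0) du + (2*v) dv
  For the y component: f_2(F) = -v^2; d F_2 = (2*u) du + (0) dv
  For the z component: f_3(F) = -u^2; d F_3 = (1) du + (-2) dv
Combining and collecting du, dv coefficients:
  coeff of du: u*(-u - 2*v^2)
  coeff of dv: 6*u^2*v + 2*u^2 - 2*u*v - 2*v^3 + 4*v^2
F^* omega = (u*(-u - 2*v^2)) du + (6*u^2*v + 2*u^2 - 2*u*v - 2*v^3 + 4*v^2) dv.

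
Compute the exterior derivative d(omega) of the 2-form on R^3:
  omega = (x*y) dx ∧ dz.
d(omega) = (-x) dx ∧ dy ∧ dz

For a 2-form omega = sum_{i<j} g_{ij} dx_i ∧ dx_j, the exterior derivative is
  d(omega) = sum_{i<j} d(g_{ij}) ∧ dx_i ∧ dx_j = sum_{i<j, k} (∂g_{ij}/∂x_k) dx_k ∧ dx_i ∧ dx_j.
Expand each term, using dx_k ∧ dx_i ∧ dx_j = sgn(permutation) dx_{(a)} ∧ dx_{(b)} ∧ dx_{(c)} with (a < b < c) sorted:
  d(x*y) includes (∂/∂y)(x*y) dy = (x) dy, which multiplied by dx ∧ dz gives (-x) dx ∧ dy ∧ dz
Collecting like 3-forms: d(omega) = (-x) dx ∧ dy ∧ dz.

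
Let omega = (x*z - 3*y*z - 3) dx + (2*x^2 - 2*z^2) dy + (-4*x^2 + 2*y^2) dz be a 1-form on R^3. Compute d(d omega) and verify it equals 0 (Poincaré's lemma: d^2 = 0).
d(d omega) = 0

Step 1: d omega = sum_{i<j} (∂f_j/∂x_i - ∂f_i/∂x_j) dx_i ∧ dx_j:
  coeff of dx ∧ dy: 4*x + 3*z
  coeff of dx ∧ dz: -9*x + 3*y
  coeff of dy ∧ dz: 4*y + 4*z
Step 2: Apply d again to each 2-form coefficient. The only possible 3-form in R^3 is dx ∧ dy ∧ dz, with coefficient
  ∂(coeff of dy∧dz)/∂x - ∂(coeff of dx∧dz)/∂y + ∂(coeff of dx∧dy)/∂z
  = ∂/∂x (4*y + 4*z) - ∂/∂y (-9*x + 3*y) + ∂/∂z (4*x + 3*z).
Each of these terms simplifies to sums of mixed partials that cancel in pairs. The result is 0 (by equality of mixed partials for smooth functions — Schwarz / Clairaut).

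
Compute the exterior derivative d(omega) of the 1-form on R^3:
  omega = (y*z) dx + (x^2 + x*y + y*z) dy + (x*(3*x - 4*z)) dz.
d(omega) = (2*x + y - z) dx ∧ dy + (6*x - y - 4*z) dx ∧ dz + (-y) dy ∧ dz

For a 1-form omega = sum_i f_i dx_i, the exterior derivative is
  d(omega) = sum_{i < j} (∂f_j/∂x_i - ∂f_i/∂x_j) dx_i ∧ dx_j.
  coefficient of dx ∧ dy: ∂f_2/∂x - ∂f_1/∂y = ∂(x^2 + x*y + y*z)/∂x - ∂(y*z)/∂y = 2*x + y - z
  coefficient of dx ∧ dz: ∂f_3/∂x - ∂f_1/∂z = ∂(x*(3*x - 4*z))/∂x - ∂(y*z)/∂z = 6*x - y - 4*z
  coefficient of dy ∧ dz: ∂f_3/∂y - ∂f_2/∂z = ∂(x*(3*x - 4*z))/∂y - ∂(x^2 + x*y + y*z)/∂z = -y
Assembling: d(omega) = (2*x + y - z) dx ∧ dy + (6*x - y - 4*z) dx ∧ dz + (-y) dy ∧ dz.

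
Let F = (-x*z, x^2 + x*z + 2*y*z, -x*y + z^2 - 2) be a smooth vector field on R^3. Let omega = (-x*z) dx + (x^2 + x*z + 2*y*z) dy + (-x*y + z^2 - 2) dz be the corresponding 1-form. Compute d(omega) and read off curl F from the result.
d(omega) = (-2*x - 2*y) dy ∧ dz + (-x + y) dz ∧ dx + (2*x + z) dx ∧ dy; curl F = (-2*x - 2*y, -x + y, 2*x + z)

d omega = sum_{i<j} (∂f_j/∂x_i - ∂f_i/∂x_j) dx_i ∧ dx_j. Under the identification (dy ∧ dz, dz ∧ dx, dx ∧ dy) ↔ (e_x, e_y, e_z), the coefficients are exactly the components of curl F. Compute:
  ∂R/∂y - ∂Q/∂z = (-x) - (x + 2*y) = -2*x - 2*y
  ∂P/∂z - ∂R/∂x = (-x) - (-y) = -x + y
  ∂Q/∂x - ∂P/∂y = (2*x + z) - (0) = 2*x + z.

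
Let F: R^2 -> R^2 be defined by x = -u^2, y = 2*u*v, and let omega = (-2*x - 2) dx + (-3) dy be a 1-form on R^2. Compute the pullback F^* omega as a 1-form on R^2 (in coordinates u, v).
F^* omega = (-4*u^3 + 4*u - 6*v) du + (-6*u) dv

Using F^*(f dg) = (f ∘ F) d(g ∘ F), substitute each coordinate x_i by F_i(u, v) in f_i, and replace dx_i by d F_i = (∂F_i/∂u) du + (∂F_i/∂v) dv.
  For the x component: f_1(F) = 2*u^2 - 2; d F_1 = (-2*u) du + (0) dv
  For the y component: f_2(F) = -3; d F_2 = (2*v) du + (2*u) dv
Combining and collecting du, dv coefficients:
  coeff of du: -4*u^3 + 4*u - 6*v
  coeff of dv: -6*u
F^* omega = (-4*u^3 + 4*u - 6*v) du + (-6*u) dv.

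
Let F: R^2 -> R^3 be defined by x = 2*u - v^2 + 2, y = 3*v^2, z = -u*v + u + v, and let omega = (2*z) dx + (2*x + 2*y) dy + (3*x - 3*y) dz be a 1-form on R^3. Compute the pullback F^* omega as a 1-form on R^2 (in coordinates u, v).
F^* omega = (-10*u*v + 10*u + 12*v^3 - 12*v^2 - 2*v + 6) du + (-6*u^2 + 16*u*v^2 + 20*u*v + 24*v^3 - 16*v^2 + 24*v + 6) dv

Using F^*(f dg) = (f ∘ F) d(g ∘ F), substitute each coordinate x_i by F_i(u, v) in f_i, and replace dx_i by d F_i = (∂F_i/∂u) du + (∂F_i/∂v) dv.
  For the x component: f_1(F) = -2*u*v + 2*u + 2*v; d F_1 = (2) du + (-2*v) dv
  For the y component: f_2(F) = 4*u + 4*v^2 + 4; d F_2 = (0) du + (6*v) dv
  For the z component: f_3(F) = 6*u - 12*v^2 + 6; d F_3 = (1 - v) du + (1 - u) dv
Combining and collecting du, dv coefficients:
  coeff of du: -10*u*v + 10*u + 12*v^3 - 12*v^2 - 2*v + 6
  coeff of dv: -6*u^2 + 16*u*v^2 + 20*u*v + 24*v^3 - 16*v^2 + 24*v + 6
F^* omega = (-10*u*v + 10*u + 12*v^3 - 12*v^2 - 2*v + 6) du + (-6*u^2 + 16*u*v^2 + 20*u*v + 24*v^3 - 16*v^2 + 24*v + 6) dv.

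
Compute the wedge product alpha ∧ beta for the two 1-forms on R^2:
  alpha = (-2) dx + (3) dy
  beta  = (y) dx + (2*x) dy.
alpha ∧ beta = (-4*x - 3*y) dx ∧ dy

Distribute the wedge, using dx_i ∧ dx_j = -dx_j ∧ dx_i and dx_i ∧ dx_i = 0. For each pair (i, j) with i < j, the coefficient of dx_i ∧ dx_j in alpha ∧ beta is (alpha_i * beta_j - alpha_j * beta_i). Collecting: alpha ∧ beta = (-4*x - 3*y) dx ∧ dy.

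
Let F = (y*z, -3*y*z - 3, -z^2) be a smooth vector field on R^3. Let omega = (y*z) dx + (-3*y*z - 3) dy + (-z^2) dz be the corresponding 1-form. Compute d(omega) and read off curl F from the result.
d(omega) = (3*y) dy ∧ dz + (y) dz ∧ dx + (-z) dx ∧ dy; curl F = (3*y, y, -z)

d omega = sum_{i<j} (∂f_j/∂x_i - ∂f_i/∂x_j) dx_i ∧ dx_j. Under the identification (dy ∧ dz, dz ∧ dx, dx ∧ dy) ↔ (e_x, e_y, e_z), the coefficients are exactly the components of curl F. Compute:
  ∂R/∂y - ∂Q/∂z = (0) - (-3*y) = 3*y
  ∂P/∂z - ∂R/∂x = (y) - (0) = y
  ∂Q/∂x - ∂P/∂y = (0) - (z) = -z.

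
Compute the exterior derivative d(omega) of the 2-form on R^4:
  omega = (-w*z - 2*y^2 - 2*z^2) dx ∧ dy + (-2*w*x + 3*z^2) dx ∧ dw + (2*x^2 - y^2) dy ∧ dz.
d(omega) = (-w + 4*x - 4*z) dx ∧ dy ∧ dz + (-z) dx ∧ dy ∧ dw + (-6*z) dx ∧ dz ∧ dw

For a 2-form omega = sum_{i<j} g_{ij} dx_i ∧ dx_j, the exterior derivative is
  d(omega) = sum_{i<j} d(g_{ij}) ∧ dx_i ∧ dx_j = sum_{i<j, k} (∂g_{ij}/∂x_k) dx_k ∧ dx_i ∧ dx_j.
Expand each term, using dx_k ∧ dx_i ∧ dx_j = sgn(permutation) dx_{(a)} ∧ dx_{(b)} ∧ dx_{(c)} with (a < b < c) sorted:
  d(-w*z - 2*y^2 - 2*z^2) includes (∂/∂z)(-w*z - 2*y^2 - 2*z^2) dz = (-w - 4*z) dz, which multiplied by dx ∧ dy gives (-w - 4*z) dx ∧ dy ∧ dz
  d(-w*z - 2*y^2 - 2*z^2) includes (∂/∂w)(-w*z - 2*y^2 - 2*z^2) dw = (-z) dw, which multiplied by dx ∧ dy gives (-z) dx ∧ dy ∧ dw
  d(-2*w*x + 3*z^2) includes (∂/∂z)(-2*w*x + 3*z^2) dz = (6*z) dz, which multiplied by dx ∧ dw gives (-6*z) dx ∧ dz ∧ dw
  d(2*x^2 - y^2) includes (∂/∂x)(2*x^2 - y^2) dx = (4*x) dx, which multiplied by dy ∧ dz gives (4*x) dx ∧ dy ∧ dz
Collecting like 3-forms: d(omega) = (-w + 4*x - 4*z) dx ∧ dy ∧ dz + (-z) dx ∧ dy ∧ dw + (-6*z) dx ∧ dz ∧ dw.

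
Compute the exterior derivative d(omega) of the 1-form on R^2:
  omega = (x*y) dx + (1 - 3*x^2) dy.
d(omega) = (-7*x) dx ∧ dy

For a 1-form omega = sum_i f_i dx_i, the exterior derivative is
  d(omega) = sum_{i < j} (∂f_j/∂x_i - ∂f_i/∂x_j) dx_i ∧ dx_j.
  coefficient of dx ∧ dy: ∂f_2/∂x - ∂f_1/∂y = ∂(1 - 3*x^2)/∂x - ∂(x*y)/∂y = -7*x
Assembling: d(omega) = (-7*x) dx ∧ dy.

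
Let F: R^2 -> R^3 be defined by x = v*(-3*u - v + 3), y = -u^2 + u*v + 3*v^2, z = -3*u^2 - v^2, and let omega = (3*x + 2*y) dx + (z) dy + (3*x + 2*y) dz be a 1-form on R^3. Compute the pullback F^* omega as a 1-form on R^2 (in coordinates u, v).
F^* omega = (18*u^3 + 45*u^2*v + 5*u*v^2 - 54*u*v - 10*v^3 - 27*v^2) du + (3*u^3 + 11*u^2*v - 6*u^2 + 18*u*v^2 - 48*u*v - 18*v^3 - 27*v^2 + 27*v) dv

Using F^*(f dg) = (f ∘ F) d(g ∘ F), substitute each coordinate x_i by F_i(u, v) in f_i, and replace dx_i by d F_i = (∂F_i/∂u) du + (∂F_i/∂v) dv.
  For the x component: f_1(F) = -2*u^2 - 7*u*v + 3*v^2 + 9*v; d F_1 = (-3*v) du + (-3*u - 2*v + 3) dv
  For the y component: f_2(F) = -3*u^2 - v^2; d F_2 = (-2*u + v) du + (u + 6*v) dv
  For the z component: f_3(F) = -2*u^2 - 7*u*v + 3*v^2 + 9*v; d F_3 = (-6*u) du + (-2*v) dv
Combining and collecting du, dv coefficients:
  coeff of du: 18*u^3 + 45*u^2*v + 5*u*v^2 - 54*u*v - 10*v^3 - 27*v^2
  coeff of dv: 3*u^3 + 11*u^2*v - 6*u^2 + 18*u*v^2 - 48*u*v - 18*v^3 - 27*v^2 + 27*v
F^* omega = (18*u^3 + 45*u^2*v + 5*u*v^2 - 54*u*v - 10*v^3 - 27*v^2) du + (3*u^3 + 11*u^2*v - 6*u^2 + 18*u*v^2 - 48*u*v - 18*v^3 - 27*v^2 + 27*v) dv.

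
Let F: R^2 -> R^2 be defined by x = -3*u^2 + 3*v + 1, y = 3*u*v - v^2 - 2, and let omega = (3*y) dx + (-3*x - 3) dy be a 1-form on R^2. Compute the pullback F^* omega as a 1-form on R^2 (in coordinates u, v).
F^* omega = (-27*u^2*v + 18*u*v^2 + 36*u - 27*v^2 - 18*v) du + (27*u^3 - 18*u^2*v - 18*u + 9*v^2 + 12*v - 18) dv

Using F^*(f dg) = (f ∘ F) d(g ∘ F), substitute each coordinate x_i by F_i(u, v) in f_i, and replace dx_i by d F_i = (∂F_i/∂u) du + (∂F_i/∂v) dv.
  For the x component: f_1(F) = 9*u*v - 3*v^2 - 6; d F_1 = (-6*u) du + (3) dv
  For the y component: f_2(F) = 9*u^2 - 9*v - 6; d F_2 = (3*v) du + (3*u - 2*v) dv
Combining and collecting du, dv coefficients:
  coeff of du: -27*u^2*v + 18*u*v^2 + 36*u - 27*v^2 - 18*v
  coeff of dv: 27*u^3 - 18*u^2*v - 18*u + 9*v^2 + 12*v - 18
F^* omega = (-27*u^2*v + 18*u*v^2 + 36*u - 27*v^2 - 18*v) du + (27*u^3 - 18*u^2*v - 18*u + 9*v^2 + 12*v - 18) dv.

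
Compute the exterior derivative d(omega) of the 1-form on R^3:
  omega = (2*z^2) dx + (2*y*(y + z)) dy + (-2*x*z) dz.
d(omega) = (-6*z) dx ∧ dz + (-2*y) dy ∧ dz

For a 1-form omega = sum_i f_i dx_i, the exterior derivative is
  d(omega) = sum_{i < j} (∂f_j/∂x_i - ∂f_i/∂x_j) dx_i ∧ dx_j.
  coefficient of dx ∧ dz: ∂f_3/∂x - ∂f_1/∂z = ∂(-2*x*z)/∂x - ∂(2*z^2)/∂z = -6*z
  coefficient of dy ∧ dz: ∂f_3/∂y - ∂f_2/∂z = ∂(-2*x*z)/∂y - ∂(2*y*(y + z))/∂z = -2*y
Assembling: d(omega) = (-6*z) dx ∧ dz + (-2*y) dy ∧ dz.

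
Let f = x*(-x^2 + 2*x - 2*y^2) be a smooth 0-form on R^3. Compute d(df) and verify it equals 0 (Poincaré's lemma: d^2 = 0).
d(df) = 0

Step 1: df = sum_i (∂f/∂x_i) dx_i = (-3*x^2 + 4*x - 2*y^2) dx + (-4*x*y) dy + (0) dz.
Step 2: Apply d again. Using the 1-form formula, the coefficient of dx ∧ dy in d(df) is ∂^2 f/∂x ∂y - ∂^2 f/∂y ∂x = (-4*y) - (-4*y) = 0 (equality of mixed partials for smooth f).
Similarly for dx ∧ dz and dy ∧ dz — all coefficients vanish. So d(df) = 0.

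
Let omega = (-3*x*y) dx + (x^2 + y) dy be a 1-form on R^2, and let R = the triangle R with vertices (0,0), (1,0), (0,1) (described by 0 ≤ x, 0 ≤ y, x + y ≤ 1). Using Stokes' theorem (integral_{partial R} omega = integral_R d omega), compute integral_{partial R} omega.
integral_(partial R) omega = 5/6

Stokes: integral_partial_R omega = integral_R d omega with d omega = (∂Q/∂x - ∂P/∂y) dx ∧ dy.
  ∂Q/∂x = 2*x
  ∂P/∂y = -3*x
  integrand = ∂Q/∂x - ∂P/∂y = 5*x.
Integrating over R: integral_0^1 integral_0^{1-x} (5*x) dy dx = 5/6.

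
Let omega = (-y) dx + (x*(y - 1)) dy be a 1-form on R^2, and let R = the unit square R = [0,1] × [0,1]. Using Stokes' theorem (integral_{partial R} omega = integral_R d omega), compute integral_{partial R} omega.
integral_(partial R) omega = 1/2

Stokes: integral_partial_R omega = integral_R d omega with d omega = (∂Q/∂x - ∂P/∂y) dx ∧ dy.
  ∂Q/∂x = y - 1
  ∂P/∂y = -1
  integrand = ∂Q/∂x - ∂P/∂y = y.
Integrating over R: integral_0^1 integral_0^1 (y) dx dy = 1/2.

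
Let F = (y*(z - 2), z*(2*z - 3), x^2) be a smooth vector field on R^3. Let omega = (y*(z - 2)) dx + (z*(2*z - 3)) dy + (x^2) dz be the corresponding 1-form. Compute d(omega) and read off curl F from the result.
d(omega) = (3 - 4*z) dy ∧ dz + (-2*x + y) dz ∧ dx + (2 - z) dx ∧ dy; curl F = (3 - 4*z, -2*x + y, 2 - z)

d omega = sum_{i<j} (∂f_j/∂x_i - ∂f_i/∂x_j) dx_i ∧ dx_j. Under the identification (dy ∧ dz, dz ∧ dx, dx ∧ dy) ↔ (e_x, e_y, e_z), the coefficients are exactly the components of curl F. Compute:
  ∂R/∂y - ∂Q/∂z = (0) - (4*z - 3) = 3 - 4*z
  ∂P/∂z - ∂R/∂x = (y) - (2*x) = -2*x + y
  ∂Q/∂x - ∂P/∂y = (0) - (z - 2) = 2 - z.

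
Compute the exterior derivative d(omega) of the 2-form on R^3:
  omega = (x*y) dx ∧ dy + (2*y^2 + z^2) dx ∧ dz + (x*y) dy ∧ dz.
d(omega) = (-3*y) dx ∧ dy ∧ dz

For a 2-form omega = sum_{i<j} g_{ij} dx_i ∧ dx_j, the exterior derivative is
  d(omega) = sum_{i<j} d(g_{ij}) ∧ dx_i ∧ dx_j = sum_{i<j, k} (∂g_{ij}/∂x_k) dx_k ∧ dx_i ∧ dx_j.
Expand each term, using dx_k ∧ dx_i ∧ dx_j = sgn(permutation) dx_{(a)} ∧ dx_{(b)} ∧ dx_{(c)} with (a < b < c) sorted:
  d(2*y^2 + z^2) includes (∂/∂y)(2*y^2 + z^2) dy = (4*y) dy, which multiplied by dx ∧ dz gives (-4*y) dx ∧ dy ∧ dz
  d(x*y) includes (∂/∂x)(x*y) dx = (y) dx, which multiplied by dy ∧ dz gives (y) dx ∧ dy ∧ dz
Collecting like 3-forms: d(omega) = (-3*y) dx ∧ dy ∧ dz.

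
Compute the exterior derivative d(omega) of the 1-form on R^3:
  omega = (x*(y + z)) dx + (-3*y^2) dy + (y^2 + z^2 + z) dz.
d(omega) = (-x) dx ∧ dy + (-x) dx ∧ dz + (2*y) dy ∧ dz

For a 1-form omega = sum_i f_i dx_i, the exterior derivative is
  d(omega) = sum_{i < j} (∂f_j/∂x_i - ∂f_i/∂x_j) dx_i ∧ dx_j.
  coefficient of dx ∧ dy: ∂f_2/∂x - ∂f_1/∂y = ∂(-3*y^2)/∂x - ∂(x*(y + z))/∂y = -x
  coefficient of dx ∧ dz: ∂f_3/∂x - ∂f_1/∂z = ∂(y^2 + z^2 + z)/∂x - ∂(x*(y + z))/∂z = -x
  coefficient of dy ∧ dz: ∂f_3/∂y - ∂f_2/∂z = ∂(y^2 + z^2 + z)/∂y - ∂(-3*y^2)/∂z = 2*y
Assembling: d(omega) = (-x) dx ∧ dy + (-x) dx ∧ dz + (2*y) dy ∧ dz.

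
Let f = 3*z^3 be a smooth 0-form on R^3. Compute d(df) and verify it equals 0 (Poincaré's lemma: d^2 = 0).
d(df) = 0

Step 1: df = sum_i (∂f/∂x_i) dx_i = (0) dx + (0) dy + (9*z^2) dz.
Step 2: Apply d again. Using the 1-form formula, the coefficient of dx ∧ dy in d(df) is ∂^2 f/∂x ∂y - ∂^2 f/∂y ∂x = (0) - (0) = 0 (equality of mixed partials for smooth f).
Similarly for dx ∧ dz and dy ∧ dz — all coefficients vanish. So d(df) = 0.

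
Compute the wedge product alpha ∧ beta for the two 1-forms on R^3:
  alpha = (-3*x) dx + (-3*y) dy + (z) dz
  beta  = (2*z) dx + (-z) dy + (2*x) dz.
alpha ∧ beta = (3*z*(x + 2*y)) dx ∧ dy + (-6*x^2 - 2*z^2) dx ∧ dz + (-6*x*y + z^2) dy ∧ dz

Distribute the wedge, using dx_i ∧ dx_j = -dx_j ∧ dx_i and dx_i ∧ dx_i = 0. For each pair (i, j) with i < j, the coefficient of dx_i ∧ dx_j in alpha ∧ beta is (alpha_i * beta_j - alpha_j * beta_i). Collecting: alpha ∧ beta = (3*z*(x + 2*y)) dx ∧ dy + (-6*x^2 - 2*z^2) dx ∧ dz + (-6*x*y + z^2) dy ∧ dz.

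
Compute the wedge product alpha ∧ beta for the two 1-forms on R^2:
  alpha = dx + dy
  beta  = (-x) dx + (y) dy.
alpha ∧ beta = (x + y) dx ∧ dy

Distribute the wedge, using dx_i ∧ dx_j = -dx_j ∧ dx_i and dx_i ∧ dx_i = 0. For each pair (i, j) with i < j, the coefficient of dx_i ∧ dx_j in alpha ∧ beta is (alpha_i * beta_j - alpha_j * beta_i). Collecting: alpha ∧ beta = (x + y) dx ∧ dy.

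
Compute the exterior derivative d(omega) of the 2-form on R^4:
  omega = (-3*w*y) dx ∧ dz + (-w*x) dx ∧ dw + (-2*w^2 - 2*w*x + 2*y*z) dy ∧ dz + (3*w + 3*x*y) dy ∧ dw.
d(omega) = (w) dx ∧ dy ∧ dz + (-3*y) dx ∧ dz ∧ dw + (-4*w - 2*x) dy ∧ dz ∧ dw + (3*y) dx ∧ dy ∧ dw

For a 2-form omega = sum_{i<j} g_{ij} dx_i ∧ dx_j, the exterior derivative is
  d(omega) = sum_{i<j} d(g_{ij}) ∧ dx_i ∧ dx_j = sum_{i<j, k} (∂g_{ij}/∂x_k) dx_k ∧ dx_i ∧ dx_j.
Expand each term, using dx_k ∧ dx_i ∧ dx_j = sgn(permutation) dx_{(a)} ∧ dx_{(b)} ∧ dx_{(c)} with (a < b < c) sorted:
  d(-3*w*y) includes (∂/∂y)(-3*w*y) dy = (-3*w) dy, which multiplied by dx ∧ dz gives (3*w) dx ∧ dy ∧ dz
  d(-3*w*y) includes (∂/∂w)(-3*w*y) dw = (-3*y) dw, which multiplied by dx ∧ dz gives (-3*y) dx ∧ dz ∧ dw
  d(-2*w^2 - 2*w*x + 2*y*z) includes (∂/∂x)(-2*w^2 - 2*w*x + 2*y*z) dx = (-2*w) dx, which multiplied by dy ∧ dz gives (-2*w) dx ∧ dy ∧ dz
  d(-2*w^2 - 2*w*x + 2*y*z) includes (∂/∂w)(-2*w^2 - 2*w*x + 2*y*z) dw = (-4*w - 2*x) dw, which multiplied by dy ∧ dz gives (-4*w - 2*x) dy ∧ dz ∧ dw
  d(3*w + 3*x*y) includes (∂/∂x)(3*w + 3*x*y) dx = (3*y) dx, which multiplied by dy ∧ dw gives (3*y) dx ∧ dy ∧ dw
Collecting like 3-forms: d(omega) = (w) dx ∧ dy ∧ dz + (-3*y) dx ∧ dz ∧ dw + (-4*w - 2*x) dy ∧ dz ∧ dw + (3*y) dx ∧ dy ∧ dw.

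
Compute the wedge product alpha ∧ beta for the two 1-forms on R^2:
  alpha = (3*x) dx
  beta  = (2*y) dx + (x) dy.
alpha ∧ beta = (3*x^2) dx ∧ dy

Distribute the wedge, using dx_i ∧ dx_j = -dx_j ∧ dx_i and dx_i ∧ dx_i = 0. For each pair (i, j) with i < j, the coefficient of dx_i ∧ dx_j in alpha ∧ beta is (alpha_i * beta_j - alpha_j * beta_i). Collecting: alpha ∧ beta = (3*x^2) dx ∧ dy.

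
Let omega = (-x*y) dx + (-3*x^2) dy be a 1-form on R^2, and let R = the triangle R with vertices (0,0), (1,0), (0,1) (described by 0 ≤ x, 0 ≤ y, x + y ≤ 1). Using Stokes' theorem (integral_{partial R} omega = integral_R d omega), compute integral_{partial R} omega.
integral_(partial R) omega = -5/6

Stokes: integral_partial_R omega = integral_R d omega with d omega = (∂Q/∂x - ∂P/∂y) dx ∧ dy.
  ∂Q/∂x = -6*x
  ∂P/∂y = -x
  integrand = ∂Q/∂x - ∂P/∂y = -5*x.
Integrating over R: integral_0^1 integral_0^{1-x} (-5*x) dy dx = -5/6.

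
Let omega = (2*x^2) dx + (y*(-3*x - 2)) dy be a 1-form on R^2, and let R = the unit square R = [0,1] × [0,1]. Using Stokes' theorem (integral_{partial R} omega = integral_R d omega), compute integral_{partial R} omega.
integral_(partial R) omega = -3/2

Stokes: integral_partial_R omega = integral_R d omega with d omega = (∂Q/∂x - ∂P/∂y) dx ∧ dy.
  ∂Q/∂x = -3*y
  ∂P/∂y = 0
  integrand = ∂Q/∂x - ∂P/∂y = -3*y.
Integrating over R: integral_0^1 integral_0^1 (-3*y) dx dy = -3/2.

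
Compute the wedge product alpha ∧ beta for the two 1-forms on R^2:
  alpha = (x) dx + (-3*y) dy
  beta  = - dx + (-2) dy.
alpha ∧ beta = (-2*x - 3*y) dx ∧ dy

Distribute the wedge, using dx_i ∧ dx_j = -dx_j ∧ dx_i and dx_i ∧ dx_i = 0. For each pair (i, j) with i < j, the coefficient of dx_i ∧ dx_j in alpha ∧ beta is (alpha_i * beta_j - alpha_j * beta_i). Collecting: alpha ∧ beta = (-2*x - 3*y) dx ∧ dy.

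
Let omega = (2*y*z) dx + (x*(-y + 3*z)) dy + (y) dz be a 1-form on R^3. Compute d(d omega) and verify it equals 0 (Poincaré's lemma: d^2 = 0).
d(d omega) = 0

Step 1: d omega = sum_{i<j} (∂f_j/∂x_i - ∂f_i/∂x_j) dx_i ∧ dx_j:
  coeff of dx ∧ dy: -y + z
  coeff of dx ∧ dz: -2*y
  coeff of dy ∧ dz: 1 - 3*x
Step 2: Apply d again to each 2-form coefficient. The only possible 3-form in R^3 is dx ∧ dy ∧ dz, with coefficient
  ∂(coeff of dy∧dz)/∂x - ∂(coeff of dx∧dz)/∂y + ∂(coeff of dx∧dy)/∂z
  = ∂/∂x (1 - 3*x) - ∂/∂y (-2*y) + ∂/∂z (-y + z).
Each of these terms simplifies to sums of mixed partials that cancel in pairs. The result is 0 (by equality of mixed partials for smooth functions — Schwarz / Clairaut).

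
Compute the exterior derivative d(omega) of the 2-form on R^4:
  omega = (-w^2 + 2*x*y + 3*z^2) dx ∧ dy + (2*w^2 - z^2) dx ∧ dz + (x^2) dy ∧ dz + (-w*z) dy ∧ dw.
d(omega) = (2*x + 6*z) dx ∧ dy ∧ dz + (-2*w) dx ∧ dy ∧ dw + (4*w) dx ∧ dz ∧ dw + (w) dy ∧ dz ∧ dw

For a 2-form omega = sum_{i<j} g_{ij} dx_i ∧ dx_j, the exterior derivative is
  d(omega) = sum_{i<j} d(g_{ij}) ∧ dx_i ∧ dx_j = sum_{i<j, k} (∂g_{ij}/∂x_k) dx_k ∧ dx_i ∧ dx_j.
Expand each term, using dx_k ∧ dx_i ∧ dx_j = sgn(permutation) dx_{(a)} ∧ dx_{(b)} ∧ dx_{(c)} with (a < b < c) sorted:
  d(-w^2 + 2*x*y + 3*z^2) includes (∂/∂z)(-w^2 + 2*x*y + 3*z^2) dz = (6*z) dz, which multiplied by dx ∧ dy gives (6*z) dx ∧ dy ∧ dz
  d(-w^2 + 2*x*y + 3*z^2) includes (∂/∂w)(-w^2 + 2*x*y + 3*z^2) dw = (-2*w) dw, which multiplied by dx ∧ dy gives (-2*w) dx ∧ dy ∧ dw
  d(2*w^2 - z^2) includes (∂/∂w)(2*w^2 - z^2) dw = (4*w) dw, which multiplied by dx ∧ dz gives (4*w) dx ∧ dz ∧ dw
  d(x^2) includes (∂/∂x)(x^2) dx = (2*x) dx, which multiplied by dy ∧ dz gives (2*x) dx ∧ dy ∧ dz
  d(-w*z) includes (∂/∂z)(-w*z) dz = (-w) dz, which multiplied by dy ∧ dw gives (w) dy ∧ dz ∧ dw
Collecting like 3-forms: d(omega) = (2*x + 6*z) dx ∧ dy ∧ dz + (-2*w) dx ∧ dy ∧ dw + (4*w) dx ∧ dz ∧ dw + (w) dy ∧ dz ∧ dw.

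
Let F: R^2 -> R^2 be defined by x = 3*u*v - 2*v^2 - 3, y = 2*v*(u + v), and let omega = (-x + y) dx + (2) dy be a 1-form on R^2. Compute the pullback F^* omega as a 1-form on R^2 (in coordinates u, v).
F^* omega = (v*(-3*u*v + 12*v^2 + 13)) du + (-3*u^2*v + 16*u*v^2 + 13*u - 16*v^3 - 4*v) dv

Using F^*(f dg) = (f ∘ F) d(g ∘ F), substitute each coordinate x_i by F_i(u, v) in f_i, and replace dx_i by d F_i = (∂F_i/∂u) du + (∂F_i/∂v) dv.
  For the x component: f_1(F) = -u*v + 4*v^2 + 3; d F_1 = (3*v) du + (3*u - 4*v) dv
  For the y component: f_2(F) = 2; d F_2 = (2*v) du + (2*u + 4*v) dv
Combining and collecting du, dv coefficients:
  coeff of du: v*(-3*u*v + 12*v^2 + 13)
  coeff of dv: -3*u^2*v + 16*u*v^2 + 13*u - 16*v^3 - 4*v
F^* omega = (v*(-3*u*v + 12*v^2 + 13)) du + (-3*u^2*v + 16*u*v^2 + 13*u - 16*v^3 - 4*v) dv.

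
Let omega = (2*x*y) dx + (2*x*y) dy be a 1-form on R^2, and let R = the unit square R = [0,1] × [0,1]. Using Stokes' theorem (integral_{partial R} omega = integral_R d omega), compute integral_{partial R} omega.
integral_(partial R) omega = 0

Stokes: integral_partial_R omega = integral_R d omega with d omega = (∂Q/∂x - ∂P/∂y) dx ∧ dy.
  ∂Q/∂x = 2*y
  ∂P/∂y = 2*x
  integrand = ∂Q/∂x - ∂P/∂y = -2*x + 2*y.
Integrating over R: integral_0^1 integral_0^1 (-2*x + 2*y) dx dy = 0.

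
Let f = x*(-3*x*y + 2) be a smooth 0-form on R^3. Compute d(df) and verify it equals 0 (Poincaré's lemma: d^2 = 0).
d(df) = 0

Step 1: df = sum_i (∂f/∂x_i) dx_i = (-6*x*y + 2) dx + (-3*x^2) dy + (0) dz.
Step 2: Apply d again. Using the 1-form formula, the coefficient of dx ∧ dy in d(df) is ∂^2 f/∂x ∂y - ∂^2 f/∂y ∂x = (-6*x) - (-6*x) = 0 (equality of mixed partials for smooth f).
Similarly for dx ∧ dz and dy ∧ dz — all coefficients vanish. So d(df) = 0.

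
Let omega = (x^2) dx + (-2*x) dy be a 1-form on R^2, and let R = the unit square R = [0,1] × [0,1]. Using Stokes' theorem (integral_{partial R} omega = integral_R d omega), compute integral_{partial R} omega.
integral_(partial R) omega = -2

Stokes: integral_partial_R omega = integral_R d omega with d omega = (∂Q/∂x - ∂P/∂y) dx ∧ dy.
  ∂Q/∂x = -2
  ∂P/∂y = 0
  integrand = ∂Q/∂x - ∂P/∂y = -2.
Integrating over R: integral_0^1 integral_0^1 (-2) dx dy = -2.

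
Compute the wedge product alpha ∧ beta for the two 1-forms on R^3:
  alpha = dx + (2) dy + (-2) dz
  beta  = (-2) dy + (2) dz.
alpha ∧ beta = (-2) dx ∧ dy + (2) dx ∧ dz

Distribute the wedge, using dx_i ∧ dx_j = -dx_j ∧ dx_i and dx_i ∧ dx_i = 0. For each pair (i, j) with i < j, the coefficient of dx_i ∧ dx_j in alpha ∧ beta is (alpha_i * beta_j - alpha_j * beta_i). Collecting: alpha ∧ beta = (-2) dx ∧ dy + (2) dx ∧ dz.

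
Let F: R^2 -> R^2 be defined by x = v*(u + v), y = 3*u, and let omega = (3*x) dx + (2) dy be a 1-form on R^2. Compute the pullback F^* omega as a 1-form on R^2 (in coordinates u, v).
F^* omega = (3*u*v^2 + 3*v^3 + 6) du + (3*v*(u^2 + 3*u*v + 2*v^2)) dv

Using F^*(f dg) = (f ∘ F) d(g ∘ F), substitute each coordinate x_i by F_i(u, v) in f_i, and replace dx_i by d F_i = (∂F_i/∂u) du + (∂F_i/∂v) dv.
  For the x component: f_1(F) = 3*v*(u + v); d F_1 = (v) du + (u + 2*v) dv
  For the y component: f_2(F) = 2; d F_2 = (3) du + (0) dv
Combining and collecting du, dv coefficients:
  coeff of du: 3*u*v^2 + 3*v^3 + 6
  coeff of dv: 3*v*(u^2 + 3*u*v + 2*v^2)
F^* omega = (3*u*v^2 + 3*v^3 + 6) du + (3*v*(u^2 + 3*u*v + 2*v^2)) dv.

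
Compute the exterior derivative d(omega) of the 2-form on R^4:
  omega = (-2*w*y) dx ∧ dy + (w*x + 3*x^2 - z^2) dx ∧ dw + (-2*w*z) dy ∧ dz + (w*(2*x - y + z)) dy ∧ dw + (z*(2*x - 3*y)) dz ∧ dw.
d(omega) = (2*w - 2*y) dx ∧ dy ∧ dw + (4*z) dx ∧ dz ∧ dw + (-w - 5*z) dy ∧ dz ∧ dw

For a 2-form omega = sum_{i<j} g_{ij} dx_i ∧ dx_j, the exterior derivative is
  d(omega) = sum_{i<j} d(g_{ij}) ∧ dx_i ∧ dx_j = sum_{i<j, k} (∂g_{ij}/∂x_k) dx_k ∧ dx_i ∧ dx_j.
Expand each term, using dx_k ∧ dx_i ∧ dx_j = sgn(permutation) dx_{(a)} ∧ dx_{(b)} ∧ dx_{(c)} with (a < b < c) sorted:
  d(-2*w*y) includes (∂/∂w)(-2*w*y) dw = (-2*y) dw, which multiplied by dx ∧ dy gives (-2*y) dx ∧ dy ∧ dw
  d(w*x + 3*x^2 - z^2) includes (∂/∂z)(w*x + 3*x^2 - z^2) dz = (-2*z) dz, which multiplied by dx ∧ dw gives (2*z) dx ∧ dz ∧ dw
  d(-2*w*z) includes (∂/∂w)(-2*w*z) dw = (-2*z) dw, which multiplied by dy ∧ dz gives (-2*z) dy ∧ dz ∧ dw
  d(w*(2*x - y + z)) includes (∂/∂x)(w*(2*x - y + z)) dx = (2*w) dx, which multiplied by dy ∧ dw gives (2*w) dx ∧ dy ∧ dw
  d(w*(2*x - y + z)) includes (∂/∂z)(w*(2*x - y + z)) dz = (w) dz, which multiplied by dy ∧ dw gives (-w) dy ∧ dz ∧ dw
  d(z*(2*x - 3*y)) includes (∂/∂x)(z*(2*x - 3*y)) dx = (2*z) dx, which multiplied by dz ∧ dw gives (2*z) dx ∧ dz ∧ dw
  d(z*(2*x - 3*y)) includes (∂/∂y)(z*(2*x - 3*y)) dy = (-3*z) dy, which multiplied by dz ∧ dw gives (-3*z) dy ∧ dz ∧ dw
Collecting like 3-forms: d(omega) = (2*w - 2*y) dx ∧ dy ∧ dw + (4*z) dx ∧ dz ∧ dw + (-w - 5*z) dy ∧ dz ∧ dw.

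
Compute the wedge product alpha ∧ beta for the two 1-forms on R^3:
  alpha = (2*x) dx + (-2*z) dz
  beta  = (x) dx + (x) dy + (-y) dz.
alpha ∧ beta = (2*x^2) dx ∧ dy + (2*x*(-y + z)) dx ∧ dz + (2*x*z) dy ∧ dz

Distribute the wedge, using dx_i ∧ dx_j = -dx_j ∧ dx_i and dx_i ∧ dx_i = 0. For each pair (i, j) with i < j, the coefficient of dx_i ∧ dx_j in alpha ∧ beta is (alpha_i * beta_j - alpha_j * beta_i). Collecting: alpha ∧ beta = (2*x^2) dx ∧ dy + (2*x*(-y + z)) dx ∧ dz + (2*x*z) dy ∧ dz.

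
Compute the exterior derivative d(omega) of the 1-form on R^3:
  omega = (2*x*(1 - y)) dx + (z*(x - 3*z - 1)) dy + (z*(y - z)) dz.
d(omega) = (2*x + z) dx ∧ dy + (-x + 7*z + 1) dy ∧ dz

For a 1-form omega = sum_i f_i dx_i, the exterior derivative is
  d(omega) = sum_{i < j} (∂f_j/∂x_i - ∂f_i/∂x_j) dx_i ∧ dx_j.
  coefficient of dx ∧ dy: ∂f_2/∂x - ∂f_1/∂y = ∂(z*(x - 3*z - 1))/∂x - ∂(2*x*(1 - y))/∂y = 2*x + z
  coefficient of dy ∧ dz: ∂f_3/∂y - ∂f_2/∂z = ∂(z*(y - z))/∂y - ∂(z*(x - 3*z - 1))/∂z = -x + 7*z + 1
Assembling: d(omega) = (2*x + z) dx ∧ dy + (-x + 7*z + 1) dy ∧ dz.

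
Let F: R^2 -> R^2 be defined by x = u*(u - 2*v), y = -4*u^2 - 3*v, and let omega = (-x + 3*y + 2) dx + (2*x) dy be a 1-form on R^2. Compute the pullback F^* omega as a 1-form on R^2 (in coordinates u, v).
F^* omega = (-42*u^3 + 62*u^2*v - 4*u*v^2 - 18*u*v + 4*u + 18*v^2 - 4*v) du + (2*u*(13*u^2 - 2*u*v - 3*u + 15*v - 2)) dv

Using F^*(f dg) = (f ∘ F) d(g ∘ F), substitute each coordinate x_i by F_i(u, v) in f_i, and replace dx_i by d F_i = (∂F_i/∂u) du + (∂F_i/∂v) dv.
  For the x component: f_1(F) = -13*u^2 + 2*u*v - 9*v + 2; d F_1 = (2*u - 2*v) du + (-2*u) dv
  For the y component: f_2(F) = 2*u*(u - 2*v); d F_2 = (-8*u) du + (-3) dv
Combining and collecting du, dv coefficients:
  coeff of du: -42*u^3 + 62*u^2*v - 4*u*v^2 - 18*u*v + 4*u + 18*v^2 - 4*v
  coeff of dv: 2*u*(13*u^2 - 2*u*v - 3*u + 15*v - 2)
F^* omega = (-42*u^3 + 62*u^2*v - 4*u*v^2 - 18*u*v + 4*u + 18*v^2 - 4*v) du + (2*u*(13*u^2 - 2*u*v - 3*u + 15*v - 2)) dv.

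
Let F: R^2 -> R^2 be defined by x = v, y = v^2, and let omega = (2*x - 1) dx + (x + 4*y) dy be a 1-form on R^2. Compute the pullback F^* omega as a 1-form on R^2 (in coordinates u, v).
F^* omega = (8*v^3 + 2*v^2 + 2*v - 1) dv

Using F^*(f dg) = (f ∘ F) d(g ∘ F), substitute each coordinate x_i by F_i(u, v) in f_i, and replace dx_i by d F_i = (∂F_i/∂u) du + (∂F_i/∂v) dv.
  For the x component: f_1(F) = 2*v - 1; d F_1 = (0) du + (1) dv
  For the y component: f_2(F) = v*(4*v + 1); d F_2 = (0) du + (2*v) dv
Combining and collecting du, dv coefficients:
  coeff of du: 0
  coeff of dv: 8*v^3 + 2*v^2 + 2*v - 1
F^* omega = (8*v^3 + 2*v^2 + 2*v - 1) dv.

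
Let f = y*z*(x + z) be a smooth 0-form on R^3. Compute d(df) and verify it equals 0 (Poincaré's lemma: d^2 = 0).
d(df) = 0

Step 1: df = sum_i (∂f/∂x_i) dx_i = (y*z) dx + (z*(x + z)) dy + (y*(x + 2*z)) dz.
Step 2: Apply d again. Using the 1-form formula, the coefficient of dx ∧ dy in d(df) is ∂^2 f/∂x ∂y - ∂^2 f/∂y ∂x = (z) - (z) = 0 (equality of mixed partials for smooth f).
Similarly for dx ∧ dz and dy ∧ dz — all coefficients vanish. So d(df) = 0.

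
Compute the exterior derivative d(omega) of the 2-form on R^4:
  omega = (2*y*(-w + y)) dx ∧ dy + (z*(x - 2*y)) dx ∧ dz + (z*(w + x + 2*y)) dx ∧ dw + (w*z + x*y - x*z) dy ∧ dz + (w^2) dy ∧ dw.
d(omega) = (-2*y - 2*z) dx ∧ dy ∧ dw + (y + z) dx ∧ dy ∧ dz + (-w - x - 2*y) dx ∧ dz ∧ dw + (z) dy ∧ dz ∧ dw

For a 2-form omega = sum_{i<j} g_{ij} dx_i ∧ dx_j, the exterior derivative is
  d(omega) = sum_{i<j} d(g_{ij}) ∧ dx_i ∧ dx_j = sum_{i<j, k} (∂g_{ij}/∂x_k) dx_k ∧ dx_i ∧ dx_j.
Expand each term, using dx_k ∧ dx_i ∧ dx_j = sgn(permutation) dx_{(a)} ∧ dx_{(b)} ∧ dx_{(c)} with (a < b < c) sorted:
  d(2*y*(-w + y)) includes (∂/∂w)(2*y*(-w + y)) dw = (-2*y) dw, which multiplied by dx ∧ dy gives (-2*y) dx ∧ dy ∧ dw
  d(z*(x - 2*y)) includes (∂/∂y)(z*(x - 2*y)) dy = (-2*z) dy, which multiplied by dx ∧ dz gives (2*z) dx ∧ dy ∧ dz
  d(z*(w + x + 2*y)) includes (∂/∂y)(z*(w + x + 2*y)) dy = (2*z) dy, which multiplied by dx ∧ dw gives (-2*z) dx ∧ dy ∧ dw
  d(z*(w + x + 2*y)) includes (∂/∂z)(z*(w + x + 2*y)) dz = (w + x + 2*y) dz, which multiplied by dx ∧ dw gives (-w - x - 2*y) dx ∧ dz ∧ dw
  d(w*z + x*y - x*z) includes (∂/∂x)(w*z + x*y - x*z) dx = (y - z) dx, which multiplied by dy ∧ dz gives (y - z) dx ∧ dy ∧ dz
  d(w*z + x*y - x*z) includes (∂/∂w)(w*z + x*y - x*z) dw = (z) dw, which multiplied by dy ∧ dz gives (z) dy ∧ dz ∧ dw
Collecting like 3-forms: d(omega) = (-2*y - 2*z) dx ∧ dy ∧ dw + (y + z) dx ∧ dy ∧ dz + (-w - x - 2*y) dx ∧ dz ∧ dw + (z) dy ∧ dz ∧ dw.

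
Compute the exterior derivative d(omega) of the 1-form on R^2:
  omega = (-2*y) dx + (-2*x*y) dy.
d(omega) = (2 - 2*y) dx ∧ dy

For a 1-form omega = sum_i f_i dx_i, the exterior derivative is
  d(omega) = sum_{i < j} (∂f_j/∂x_i - ∂f_i/∂x_j) dx_i ∧ dx_j.
  coefficient of dx ∧ dy: ∂f_2/∂x - ∂f_1/∂y = ∂(-2*x*y)/∂x - ∂(-2*y)/∂y = 2 - 2*y
Assembling: d(omega) = (2 - 2*y) dx ∧ dy.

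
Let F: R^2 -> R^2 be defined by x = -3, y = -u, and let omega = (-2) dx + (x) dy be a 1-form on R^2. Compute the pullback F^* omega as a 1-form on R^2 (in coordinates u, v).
F^* omega = (3) du

Using F^*(f dg) = (f ∘ F) d(g ∘ F), substitute each coordinate x_i by F_i(u, v) in f_i, and replace dx_i by d F_i = (∂F_i/∂u) du + (∂F_i/∂v) dv.
  For the x component: f_1(F) = -2; d F_1 = (0) du + (0) dv
  For the y component: f_2(F) = -3; d F_2 = (-1) du + (0) dv
Combining and collecting du, dv coefficients:
  coeff of du: 3
  coeff of dv: 0
F^* omega = (3) du.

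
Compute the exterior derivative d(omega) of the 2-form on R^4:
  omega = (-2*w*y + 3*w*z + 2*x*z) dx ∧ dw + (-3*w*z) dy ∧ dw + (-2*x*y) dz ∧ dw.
d(omega) = (2*w) dx ∧ dy ∧ dw + (-3*w - 2*x - 2*y) dx ∧ dz ∧ dw + (3*w - 2*x) dy ∧ dz ∧ dw

For a 2-form omega = sum_{i<j} g_{ij} dx_i ∧ dx_j, the exterior derivative is
  d(omega) = sum_{i<j} d(g_{ij}) ∧ dx_i ∧ dx_j = sum_{i<j, k} (∂g_{ij}/∂x_k) dx_k ∧ dx_i ∧ dx_j.
Expand each term, using dx_k ∧ dx_i ∧ dx_j = sgn(permutation) dx_{(a)} ∧ dx_{(b)} ∧ dx_{(c)} with (a < b < c) sorted:
  d(-2*w*y + 3*w*z + 2*x*z) includes (∂/∂y)(-2*w*y + 3*w*z + 2*x*z) dy = (-2*w) dy, which multiplied by dx ∧ dw gives (2*w) dx ∧ dy ∧ dw
  d(-2*w*y + 3*w*z + 2*x*z) includes (∂/∂z)(-2*w*y + 3*w*z + 2*x*z) dz = (3*w + 2*x) dz, which multiplied by dx ∧ dw gives (-3*w - 2*x) dx ∧ dz ∧ dw
  d(-3*w*z) includes (∂/∂z)(-3*w*z) dz = (-3*w) dz, which multiplied by dy ∧ dw gives (3*w) dy ∧ dz ∧ dw
  d(-2*x*y) includes (∂/∂x)(-2*x*y) dx = (-2*y) dx, which multiplied by dz ∧ dw gives (-2*y) dx ∧ dz ∧ dw
  d(-2*x*y) includes (∂/∂y)(-2*x*y) dy = (-2*x) dy, which multiplied by dz ∧ dw gives (-2*x) dy ∧ dz ∧ dw
Collecting like 3-forms: d(omega) = (2*w) dx ∧ dy ∧ dw + (-3*w - 2*x - 2*y) dx ∧ dz ∧ dw + (3*w - 2*x) dy ∧ dz ∧ dw.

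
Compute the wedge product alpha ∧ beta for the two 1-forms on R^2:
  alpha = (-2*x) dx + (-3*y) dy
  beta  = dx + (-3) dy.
alpha ∧ beta = (6*x + 3*y) dx ∧ dy

Distribute the wedge, using dx_i ∧ dx_j = -dx_j ∧ dx_i and dx_i ∧ dx_i = 0. For each pair (i, j) with i < j, the coefficient of dx_i ∧ dx_j in alpha ∧ beta is (alpha_i * beta_j - alpha_j * beta_i). Collecting: alpha ∧ beta = (6*x + 3*y) dx ∧ dy.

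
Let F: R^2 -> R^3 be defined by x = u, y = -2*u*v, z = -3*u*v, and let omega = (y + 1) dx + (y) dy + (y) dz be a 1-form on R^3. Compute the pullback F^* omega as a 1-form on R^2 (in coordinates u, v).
F^* omega = (10*u*v^2 - 2*u*v + 1) du + (10*u^2*v) dv

Using F^*(f dg) = (f ∘ F) d(g ∘ F), substitute each coordinate x_i by F_i(u, v) in f_i, and replace dx_i by d F_i = (∂F_i/∂u) du + (∂F_i/∂v) dv.
  For the x component: f_1(F) = -2*u*v + 1; d F_1 = (1) du + (0) dv
  For the y component: f_2(F) = -2*u*v; d F_2 = (-2*v) du + (-2*u) dv
  For the z component: f_3(F) = -2*u*v; d F_3 = (-3*v) du + (-3*u) dv
Combining and collecting du, dv coefficients:
  coeff of du: 10*u*v^2 - 2*u*v + 1
  coeff of dv: 10*u^2*v
F^* omega = (10*u*v^2 - 2*u*v + 1) du + (10*u^2*v) dv.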